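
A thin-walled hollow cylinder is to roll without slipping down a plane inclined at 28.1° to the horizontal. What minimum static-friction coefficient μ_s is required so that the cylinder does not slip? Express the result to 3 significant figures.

μ_min ≈ 0.267

The moment of inertia is MR², giving k ≡ I/(MR²) = 1.
Translational: Mg sinθ − f = Ma. Rotational about the CM: fR = Iα = kMRa, so f = kMa.
These give a = g sinθ/(1+k) and the required friction f = kMg sinθ/(1+k).
With N = Mg cosθ, the no-slip condition f ≤ μN gives μ_min = f/N = k tanθ/(1+k).
μ_min = 1 × tan28.1° / 2 ≈ 0.267.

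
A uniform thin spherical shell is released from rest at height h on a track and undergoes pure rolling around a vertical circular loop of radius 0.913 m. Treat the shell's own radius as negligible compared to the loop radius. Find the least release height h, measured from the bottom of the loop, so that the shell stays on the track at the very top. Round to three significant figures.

h_min ≈ 2.59 m

The moment of inertia is (2/3)MR², giving k ≡ I/(MR²) = 2/3.
At the top of the loop, the minimum-contact condition is Mg = Mv_top²/r, so v_top² = gr.
With ω = v/R, the kinetic energy at speed v is ½(1+k)Mv² = (5/6)Mv².
Energy conservation from release (height h) to the top (height 2r): Mgh = Mg(2r) + (5/6)M·gr.
Thus h_min = 2r + (1+k)r/2 = r(2 + 1.667/2) = 0.913 × 2.833 ≈ 2.59 m.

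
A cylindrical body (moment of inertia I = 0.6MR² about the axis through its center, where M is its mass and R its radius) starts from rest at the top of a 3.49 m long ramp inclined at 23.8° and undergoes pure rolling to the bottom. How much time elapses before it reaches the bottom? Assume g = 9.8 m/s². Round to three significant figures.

The moment of inertia is 0.6MR², giving k ≡ I/(MR²) = 0.6.
Along the incline Mg sinθ − f = Ma, and torque about the center fR = Iα = kMR²(a/R) gives f = kMa.
Hence a = g sinθ/(1+k) = 9.8×sin23.8°/1.6 = 2.472 m/s².
With constant a from rest, t = √(2L/a) = √(2·3.49/2.472) ≈ 1.68 s.

t ≈ 1.68 s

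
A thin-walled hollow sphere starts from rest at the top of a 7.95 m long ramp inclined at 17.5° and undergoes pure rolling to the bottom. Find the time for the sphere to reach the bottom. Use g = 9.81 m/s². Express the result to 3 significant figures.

The moment of inertia is (2/3)MR², giving k ≡ I/(MR²) = 2/3.
Newton's second law down the slope: Mg sinθ − f = Ma. The torque equation fR = Iα (with α = a/R) gives f = kMa.
Hence a = g sinθ/(1+k) = 9.81×sin17.5°/1.667 = 1.77 m/s².
With constant a from rest, t = √(2L/a) = √(2·7.95/1.77) ≈ 3.00 s.

t ≈ 3.00 s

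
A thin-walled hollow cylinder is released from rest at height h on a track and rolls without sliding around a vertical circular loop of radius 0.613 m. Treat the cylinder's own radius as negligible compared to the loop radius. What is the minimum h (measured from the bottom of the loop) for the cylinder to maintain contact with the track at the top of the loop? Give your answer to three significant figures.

h_min ≈ 1.84 m

For this body I = MR², i.e. k = I/(MR²) = 1.
At the top, contact is just lost when gravity alone supplies the centripetal force: Mg = Mv_top²/r, i.e. v_top² = gr.
With ω = v/R, the kinetic energy at speed v is ½(1+k)Mv² = Mv².
Energy conservation from release (height h) to the top (height 2r): Mgh = Mg(2r) + M·gr.
Thus h_min = 2r + (1+k)r/2 = r(2 + 2/2) = 0.613 × 3 ≈ 1.84 m.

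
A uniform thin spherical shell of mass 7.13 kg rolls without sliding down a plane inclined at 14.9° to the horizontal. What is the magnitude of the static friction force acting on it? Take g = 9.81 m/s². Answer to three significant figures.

f ≈ 7.19 N

The moment of inertia is (2/3)MR², giving k ≡ I/(MR²) = 2/3.
Translational: Mg sinθ − f = Ma. Rotational about the CM: fR = Iα = kMRa, so f = kMa.
Combining, a = g sinθ/(1+k) and f = kMa = kMg sinθ/(1+k).
f = (2/3) × 7.13 × 9.81 × sin14.9° / 1.667 ≈ 7.19 N.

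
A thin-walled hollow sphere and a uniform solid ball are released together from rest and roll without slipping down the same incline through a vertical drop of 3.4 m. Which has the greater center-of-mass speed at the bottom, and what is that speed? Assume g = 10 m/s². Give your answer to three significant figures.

the uniform solid ball, at v ≈ 6.97 m/s

For rolling without slipping, Mgh = ½(1+k)Mv² where k = I/(MR²), so v = √(2gh/(1+k)).
Thin-walled hollow sphere: k = 2/3, giving v = √(2×10×3.4/1.667) = 6.387 m/s.
Uniform solid ball: k = 0.4, giving v = √(2×10×3.4/1.4) = 6.969 m/s.
The smaller k wins: the uniform solid ball, at ≈ 6.97 m/s.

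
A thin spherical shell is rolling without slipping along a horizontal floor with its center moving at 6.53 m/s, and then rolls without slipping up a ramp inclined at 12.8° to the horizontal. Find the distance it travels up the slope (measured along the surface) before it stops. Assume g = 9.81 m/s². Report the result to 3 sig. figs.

d ≈ 16.3 m

For this body I = (2/3)MR², i.e. k = I/(MR²) = 2/3.
Pure rolling means v = ωR; then KE = ½Mv² + ½I(v/R)² = ½(1+k)Mv² = (5/6)Mv².
Setting this equal to Mgh gives the vertical rise h = (1+k)v₀²/(2g) = 1.667×6.53²/(2×9.81) = 3.622 m.
Along the incline, d = h/sinθ = 3.622/sin12.8° ≈ 16.3 m.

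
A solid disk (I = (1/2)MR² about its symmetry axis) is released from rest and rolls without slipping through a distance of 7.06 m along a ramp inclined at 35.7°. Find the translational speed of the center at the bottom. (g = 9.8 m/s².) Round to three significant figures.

v ≈ 7.34 m/s

With I = (1/2)MR², the ratio k = I/(MR²) is 0.5.
Since it rolls without slipping, ω = v/R and KE = ½Mv² + ½Iω² = ½(1+k)Mv² = (3/4)Mv².
The vertical drop is h = L sinθ = 7.06 × sin35.7° = 4.12 m.
Setting Mgh = (3/4)Mv² gives v = √(2gh/(1+k)) = √(2·9.8·4.12/1.5) ≈ 7.34 m/s.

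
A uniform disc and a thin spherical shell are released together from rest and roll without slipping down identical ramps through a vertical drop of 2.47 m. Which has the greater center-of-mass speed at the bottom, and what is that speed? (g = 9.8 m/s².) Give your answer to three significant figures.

For rolling without slipping, Mgh = ½(1+k)Mv² where k = I/(MR²), so v = √(2gh/(1+k)).
Uniform disc: k = 0.5, giving v = √(2×9.8×2.47/1.5) = 5.681 m/s.
Thin spherical shell: k = 2/3, giving v = √(2×9.8×2.47/1.667) = 5.39 m/s.
The smaller k wins: the uniform disc, at ≈ 5.68 m/s.

the uniform disc, at v ≈ 5.68 m/s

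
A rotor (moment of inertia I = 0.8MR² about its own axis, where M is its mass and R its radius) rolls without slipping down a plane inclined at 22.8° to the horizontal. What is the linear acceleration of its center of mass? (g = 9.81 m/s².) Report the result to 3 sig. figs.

a ≈ 2.11 m/s²

With I = 0.8MR², the ratio k = I/(MR²) is 0.8.
Newton's second law down the slope: Mg sinθ − f = Ma. The torque equation fR = Iα (with α = a/R) gives f = kMa.
Eliminating f: Mg sinθ = (1+k)Ma, so a = g sinθ/(1+k) = 9.81 × sin22.8° / 1.8 ≈ 2.11 m/s².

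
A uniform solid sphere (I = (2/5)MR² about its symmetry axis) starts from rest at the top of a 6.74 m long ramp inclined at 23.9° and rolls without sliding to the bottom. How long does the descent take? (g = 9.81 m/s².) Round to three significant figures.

Here I = (2/5)MR², so the shape factor k = I/(MR²) = 0.4.
Along the incline Mg sinθ − f = Ma, and torque about the center fR = Iα = kMR²(a/R) gives f = kMa.
Hence a = g sinθ/(1+k) = 9.81×sin23.9°/1.4 = 2.839 m/s².
Starting from rest, L = ½at², so t = √(2L/a) = √(2×6.74/2.839) ≈ 2.18 s.

t ≈ 2.18 s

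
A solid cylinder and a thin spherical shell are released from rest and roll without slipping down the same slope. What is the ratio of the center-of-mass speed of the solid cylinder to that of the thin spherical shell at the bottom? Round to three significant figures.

Each satisfies Mgh = ½(1+k)Mv² with k = I/(MR²), so v ∝ 1/√(1+k).
For the solid cylinder k = 0.5; for the thin spherical shell k = 2/3.
v₁/v₂ = √((1+k₂)/(1+k₁)) = √(1.667/1.5) ≈ 1.05.

v_ratio ≈ 1.05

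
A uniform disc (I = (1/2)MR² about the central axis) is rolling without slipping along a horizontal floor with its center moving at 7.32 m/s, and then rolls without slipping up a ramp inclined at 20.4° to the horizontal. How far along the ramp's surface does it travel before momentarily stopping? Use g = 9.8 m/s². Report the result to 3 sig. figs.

d ≈ 11.8 m

With I = (1/2)MR², the ratio k = I/(MR²) is 0.5.
Rolling without slipping gives ω = v/R, so the total kinetic energy is ½Mv² + ½Iω² = ½(1+k)Mv² = (3/4)Mv².
Setting this equal to Mgh gives the vertical rise h = (1+k)v₀²/(2g) = 1.5×7.32²/(2×9.8) = 4.101 m.
Along the incline, d = h/sinθ = 4.101/sin20.4° ≈ 11.8 m.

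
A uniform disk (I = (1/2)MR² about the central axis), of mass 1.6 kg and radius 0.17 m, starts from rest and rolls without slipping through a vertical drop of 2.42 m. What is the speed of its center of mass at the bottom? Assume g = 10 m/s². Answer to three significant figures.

v ≈ 5.68 m/s

With I = (1/2)MR², the ratio k = I/(MR²) is 0.5.
Since it rolls without slipping, ω = v/R and KE = ½Mv² + ½Iω² = ½(1+k)Mv² = (3/4)Mv².
Energy conservation: Mgh = (3/4)Mv², so v = √(2gh/(1+k)) = √(2 × 10 × 2.42 / 1.5) ≈ 5.68 m/s.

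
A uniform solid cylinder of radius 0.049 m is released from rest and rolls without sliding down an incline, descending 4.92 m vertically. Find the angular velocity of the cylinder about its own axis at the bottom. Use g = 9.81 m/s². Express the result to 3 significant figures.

For this body I = (1/2)MR², i.e. k = I/(MR²) = 0.5.
Since it rolls without slipping, ω = v/R and KE = ½Mv² + ½Iω² = ½(1+k)Mv² = (3/4)Mv².
Energy conservation Mgh = ½(1+k)Mv² gives v = √(2gh/(1+k)) = √(2 × 9.81 × 4.92 / 1.5) = 8.022 m/s.
Then ω = v/R = 8.022 / 0.049 ≈ 164 rad/s.

ω ≈ 164 rad/s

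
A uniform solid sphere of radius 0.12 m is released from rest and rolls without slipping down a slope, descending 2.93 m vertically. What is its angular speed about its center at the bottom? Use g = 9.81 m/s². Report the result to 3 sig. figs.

Here I = (2/5)MR², so the shape factor k = I/(MR²) = 0.4.
Since it rolls without slipping, ω = v/R and KE = ½Mv² + ½Iω² = ½(1+k)Mv² = (7/10)Mv².
Energy conservation Mgh = ½(1+k)Mv² gives v = √(2gh/(1+k)) = √(2 × 9.81 × 2.93 / 1.4) = 6.408 m/s.
Then ω = v/R = 6.408 / 0.12 ≈ 53.4 rad/s.

ω ≈ 53.4 rad/s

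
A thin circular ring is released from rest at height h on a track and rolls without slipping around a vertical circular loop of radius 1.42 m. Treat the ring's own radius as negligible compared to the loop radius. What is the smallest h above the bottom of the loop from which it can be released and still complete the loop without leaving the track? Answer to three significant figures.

For this body I = MR², i.e. k = I/(MR²) = 1.
At the top of the loop, the minimum-contact condition is Mg = Mv_top²/r, so v_top² = gr.
With ω = v/R, the kinetic energy at speed v is ½(1+k)Mv² = Mv².
Energy conservation from release (height h) to the top (height 2r): Mgh = Mg(2r) + M·gr.
Thus h_min = 2r + (1+k)r/2 = r(2 + 2/2) = 1.42 × 3 ≈ 4.26 m.

h_min ≈ 4.26 m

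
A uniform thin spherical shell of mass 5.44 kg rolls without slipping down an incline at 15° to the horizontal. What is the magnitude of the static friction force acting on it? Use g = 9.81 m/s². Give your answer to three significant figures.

The moment of inertia is (2/3)MR², giving k ≡ I/(MR²) = 2/3.
Along the incline Mg sinθ − f = Ma, and torque about the center fR = Iα = kMR²(a/R) gives f = kMa.
Combining, a = g sinθ/(1+k) and f = kMa = kMg sinθ/(1+k).
f = (2/3) × 5.44 × 9.81 × sin15° / 1.667 ≈ 5.52 N.

f ≈ 5.52 N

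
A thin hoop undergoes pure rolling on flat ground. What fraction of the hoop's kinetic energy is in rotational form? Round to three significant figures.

The moment of inertia is MR², giving k ≡ I/(MR²) = 1.
With ω = v/R, KE_trans = ½Mv² and KE_rot = ½Iω² = ½kMv², so KE_total = ½(1+k)Mv².
The rotational fraction is therefore k/(1+k) = 1/2 ≈ 0.500.

fraction ≈ 0.500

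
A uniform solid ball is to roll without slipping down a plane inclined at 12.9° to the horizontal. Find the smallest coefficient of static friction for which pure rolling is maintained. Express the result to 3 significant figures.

For this body I = (2/5)MR², i.e. k = I/(MR²) = 0.4.
Along the incline Mg sinθ − f = Ma, and torque about the center fR = Iα = kMR²(a/R) gives f = kMa.
These give a = g sinθ/(1+k) and the required friction f = kMg sinθ/(1+k).
The normal force is N = Mg cosθ, so μ_min = f/N = k tanθ/(1+k).
μ_min = 0.4 × tan12.9° / 1.4 ≈ 0.0654.

μ_min ≈ 0.0654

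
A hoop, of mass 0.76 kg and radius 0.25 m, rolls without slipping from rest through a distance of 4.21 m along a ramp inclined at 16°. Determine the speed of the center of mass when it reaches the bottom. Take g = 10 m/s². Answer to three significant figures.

For this body I = MR², i.e. k = I/(MR²) = 1.
The rolling condition ω = v/R makes the rotational term ½I(v/R)² = ½kMv², so KE_total = ½(1+k)Mv² = Mv².
The vertical drop is h = L sinθ = 4.21 × sin16° = 1.16 m.
Energy conservation: Mgh = Mv², so v = √(2gh/(1+k)) = √(2 × 10 × 1.16 / 2) ≈ 3.41 m/s.

v ≈ 3.41 m/s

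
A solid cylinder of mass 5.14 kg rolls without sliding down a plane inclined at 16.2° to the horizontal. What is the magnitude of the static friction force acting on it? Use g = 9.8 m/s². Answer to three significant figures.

With I = (1/2)MR², the ratio k = I/(MR²) is 0.5.
Along the incline Mg sinθ − f = Ma, and torque about the center fR = Iα = kMR²(a/R) gives f = kMa.
Combining, a = g sinθ/(1+k) and f = kMa = kMg sinθ/(1+k).
f = 0.5 × 5.14 × 9.8 × sin16.2° / 1.5 ≈ 4.68 N.

f ≈ 4.68 N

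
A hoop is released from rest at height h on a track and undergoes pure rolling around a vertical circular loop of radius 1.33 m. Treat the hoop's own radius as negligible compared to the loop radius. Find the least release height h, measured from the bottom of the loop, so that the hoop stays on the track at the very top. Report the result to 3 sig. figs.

The moment of inertia is MR², giving k ≡ I/(MR²) = 1.
At the top of the loop, the minimum-contact condition is Mg = Mv_top²/r, so v_top² = gr.
With ω = v/R, the kinetic energy at speed v is ½(1+k)Mv² = Mv².
Energy conservation from release (height h) to the top (height 2r): Mgh = Mg(2r) + M·gr.
Thus h_min = 2r + (1+k)r/2 = r(2 + 2/2) = 1.33 × 3 ≈ 3.99 m.

h_min ≈ 3.99 m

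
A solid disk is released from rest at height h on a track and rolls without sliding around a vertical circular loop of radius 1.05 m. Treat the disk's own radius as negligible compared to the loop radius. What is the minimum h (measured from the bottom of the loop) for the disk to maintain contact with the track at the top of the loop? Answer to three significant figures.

With I = (1/2)MR², the ratio k = I/(MR²) is 0.5.
At the top of the loop, the minimum-contact condition is Mg = Mv_top²/r, so v_top² = gr.
With ω = v/R, the kinetic energy at speed v is ½(1+k)Mv² = (3/4)Mv².
Energy conservation from release (height h) to the top (height 2r): Mgh = Mg(2r) + (3/4)M·gr.
Thus h_min = 2r + (1+k)r/2 = r(2 + 1.5/2) = 1.05 × 2.75 ≈ 2.89 m.

h_min ≈ 2.89 m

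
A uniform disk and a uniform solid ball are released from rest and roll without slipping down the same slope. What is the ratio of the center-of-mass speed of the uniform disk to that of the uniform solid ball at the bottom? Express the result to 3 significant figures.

Each satisfies Mgh = ½(1+k)Mv² with k = I/(MR²), so v ∝ 1/√(1+k).
For the uniform disk k = 0.5; for the uniform solid ball k = 0.4.
v₁/v₂ = √((1+k₂)/(1+k₁)) = √(1.4/1.5) ≈ 0.966.

v_ratio ≈ 0.966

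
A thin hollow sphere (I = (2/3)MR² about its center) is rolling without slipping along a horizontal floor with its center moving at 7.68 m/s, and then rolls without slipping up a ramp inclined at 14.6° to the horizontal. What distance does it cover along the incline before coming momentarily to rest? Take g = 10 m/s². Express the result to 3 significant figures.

Here I = (2/3)MR², so the shape factor k = I/(MR²) = 2/3.
Rolling without slipping gives ω = v/R, so the total kinetic energy is ½Mv² + ½Iω² = ½(1+k)Mv² = (5/6)Mv².
Setting this equal to Mgh gives the vertical rise h = (1+k)v₀²/(2g) = 1.667×7.68²/(2×10) = 4.915 m.
Along the incline, d = h/sinθ = 4.915/sin14.6° ≈ 19.5 m.

d ≈ 19.5 m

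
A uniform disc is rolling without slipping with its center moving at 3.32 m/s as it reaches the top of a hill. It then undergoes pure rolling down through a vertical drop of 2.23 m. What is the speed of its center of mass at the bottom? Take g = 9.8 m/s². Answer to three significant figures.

The moment of inertia is (1/2)MR², giving k ≡ I/(MR²) = 0.5.
Rolling without slipping gives ω = v/R, so the total kinetic energy is ½Mv² + ½Iω² = ½(1+k)Mv² = (3/4)Mv².
Energy conservation: (3/4)Mv₀² + Mgh = (3/4)Mv², so v² = v₀² + 2gh/(1+k).
v = √(3.32² + 2×9.8×2.23/1.5) = √40.16 ≈ 6.34 m/s.

v ≈ 6.34 m/s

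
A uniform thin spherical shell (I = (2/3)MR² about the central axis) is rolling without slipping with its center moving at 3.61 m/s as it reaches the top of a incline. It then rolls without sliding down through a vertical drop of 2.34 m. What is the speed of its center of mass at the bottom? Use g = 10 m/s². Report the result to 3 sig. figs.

With I = (2/3)MR², the ratio k = I/(MR²) is 2/3.
The rolling condition ω = v/R makes the rotational term ½I(v/R)² = ½kMv², so KE_total = ½(1+k)Mv² = (5/6)Mv².
Conserving energy between top and bottom: (5/6)Mv² = (5/6)Mv₀² + Mgh, hence v² = v₀² + 2gh/(1+k).
v = √(3.61² + 2×10×2.34/1.667) = √41.11 ≈ 6.41 m/s.

v ≈ 6.41 m/s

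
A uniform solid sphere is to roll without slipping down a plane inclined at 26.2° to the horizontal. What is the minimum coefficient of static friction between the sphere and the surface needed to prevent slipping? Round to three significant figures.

μ_min ≈ 0.141

Here I = (2/5)MR², so the shape factor k = I/(MR²) = 0.4.
Translational: Mg sinθ − f = Ma. Rotational about the CM: fR = Iα = kMRa, so f = kMa.
These give a = g sinθ/(1+k) and the required friction f = kMg sinθ/(1+k).
The normal force is N = Mg cosθ, so μ_min = f/N = k tanθ/(1+k).
μ_min = 0.4 × tan26.2° / 1.4 ≈ 0.141.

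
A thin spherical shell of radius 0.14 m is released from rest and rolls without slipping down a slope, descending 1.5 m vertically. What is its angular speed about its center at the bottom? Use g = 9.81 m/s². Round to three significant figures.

ω ≈ 30.0 rad/s

With I = (2/3)MR², the ratio k = I/(MR²) is 2/3.
Pure rolling means v = ωR; then KE = ½Mv² + ½I(v/R)² = ½(1+k)Mv² = (5/6)Mv².
Energy conservation Mgh = ½(1+k)Mv² gives v = √(2gh/(1+k)) = √(2 × 9.81 × 1.5 / 1.667) = 4.202 m/s.
The angular speed follows from ω = v/R = 4.202/0.14 ≈ 30.0 rad/s.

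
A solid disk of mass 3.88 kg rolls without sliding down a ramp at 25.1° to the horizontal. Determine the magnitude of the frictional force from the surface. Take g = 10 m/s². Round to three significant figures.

f ≈ 5.49 N

For this body I = (1/2)MR², i.e. k = I/(MR²) = 0.5.
Translational: Mg sinθ − f = Ma. Rotational about the CM: fR = Iα = kMRa, so f = kMa.
Combining, a = g sinθ/(1+k) and f = kMa = kMg sinθ/(1+k).
f = 0.5 × 3.88 × 10 × sin25.1° / 1.5 ≈ 5.49 N.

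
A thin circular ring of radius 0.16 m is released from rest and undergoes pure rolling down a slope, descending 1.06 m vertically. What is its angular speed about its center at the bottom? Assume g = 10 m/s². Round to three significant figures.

ω ≈ 20.3 rad/s

With I = MR², the ratio k = I/(MR²) is 1.
The rolling condition ω = v/R makes the rotational term ½I(v/R)² = ½kMv², so KE_total = ½(1+k)Mv² = Mv².
Energy conservation Mgh = ½(1+k)Mv² gives v = √(2gh/(1+k)) = √(2 × 10 × 1.06 / 2) = 3.256 m/s.
The angular speed follows from ω = v/R = 3.256/0.16 ≈ 20.3 rad/s.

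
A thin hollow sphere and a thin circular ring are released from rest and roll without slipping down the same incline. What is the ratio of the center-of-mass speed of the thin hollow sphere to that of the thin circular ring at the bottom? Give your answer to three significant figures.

v_ratio ≈ 1.10

Each satisfies Mgh = ½(1+k)Mv² with k = I/(MR²), so v ∝ 1/√(1+k).
For the thin hollow sphere k = 2/3; for the thin circular ring k = 1.
v₁/v₂ = √((1+k₂)/(1+k₁)) = √(2/1.667) ≈ 1.10.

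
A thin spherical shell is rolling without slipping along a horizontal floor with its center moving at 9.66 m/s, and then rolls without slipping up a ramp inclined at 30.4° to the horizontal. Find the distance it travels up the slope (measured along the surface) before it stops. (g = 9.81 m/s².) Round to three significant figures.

With I = (2/3)MR², the ratio k = I/(MR²) is 2/3.
Rolling without slipping gives ω = v/R, so the total kinetic energy is ½Mv² + ½Iω² = ½(1+k)Mv² = (5/6)Mv².
Setting this equal to Mgh gives the vertical rise h = (1+k)v₀²/(2g) = 1.667×9.66²/(2×9.81) = 7.927 m.
The distance along the slope is d = h/sinθ = 7.927/sin30.4° ≈ 15.7 m.

d ≈ 15.7 m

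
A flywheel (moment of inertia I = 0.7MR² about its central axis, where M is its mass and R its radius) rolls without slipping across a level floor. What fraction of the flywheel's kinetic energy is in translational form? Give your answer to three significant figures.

With I = 0.7MR², the ratio k = I/(MR²) is 0.7.
With ω = v/R, KE_trans = ½Mv² and KE_rot = ½Iω² = ½kMv², so KE_total = ½(1+k)Mv².
The translational fraction is therefore 1/(1+k) = 1/1.7 ≈ 0.588.

fraction ≈ 0.588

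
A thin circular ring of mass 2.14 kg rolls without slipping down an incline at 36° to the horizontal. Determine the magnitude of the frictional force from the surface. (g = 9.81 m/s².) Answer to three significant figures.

f ≈ 6.17 N

The moment of inertia is MR², giving k ≡ I/(MR²) = 1.
Newton's second law down the slope: Mg sinθ − f = Ma. The torque equation fR = Iα (with α = a/R) gives f = kMa.
Combining, a = g sinθ/(1+k) and f = kMa = kMg sinθ/(1+k).
f = 1 × 2.14 × 9.81 × sin36° / 2 ≈ 6.17 N.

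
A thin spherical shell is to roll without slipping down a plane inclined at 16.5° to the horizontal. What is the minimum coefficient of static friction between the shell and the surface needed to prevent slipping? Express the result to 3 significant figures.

μ_min ≈ 0.118

The moment of inertia is (2/3)MR², giving k ≡ I/(MR²) = 2/3.
Along the incline Mg sinθ − f = Ma, and torque about the center fR = Iα = kMR²(a/R) gives f = kMa.
These give a = g sinθ/(1+k) and the required friction f = kMg sinθ/(1+k).
The normal force is N = Mg cosθ, so μ_min = f/N = k tanθ/(1+k).
μ_min = (2/3) × tan16.5° / 1.667 ≈ 0.118.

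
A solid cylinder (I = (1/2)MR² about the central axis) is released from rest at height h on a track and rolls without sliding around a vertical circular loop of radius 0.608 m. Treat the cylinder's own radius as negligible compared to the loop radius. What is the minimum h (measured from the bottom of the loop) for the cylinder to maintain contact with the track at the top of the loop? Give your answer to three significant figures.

The moment of inertia is (1/2)MR², giving k ≡ I/(MR²) = 0.5.
At the top, contact is just lost when gravity alone supplies the centripetal force: Mg = Mv_top²/r, i.e. v_top² = gr.
With ω = v/R, the kinetic energy at speed v is ½(1+k)Mv² = (3/4)Mv².
Energy conservation from release (height h) to the top (height 2r): Mgh = Mg(2r) + (3/4)M·gr.
Thus h_min = 2r + (1+k)r/2 = r(2 + 1.5/2) = 0.608 × 2.75 ≈ 1.67 m.

h_min ≈ 1.67 m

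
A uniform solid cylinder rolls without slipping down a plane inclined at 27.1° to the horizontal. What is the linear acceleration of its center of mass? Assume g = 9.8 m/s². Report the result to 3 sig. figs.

a ≈ 2.98 m/s²

Here I = (1/2)MR², so the shape factor k = I/(MR²) = 0.5.
Translational: Mg sinθ − f = Ma. Rotational about the CM: fR = Iα = kMRa, so f = kMa.
Eliminating f: Mg sinθ = (1+k)Ma, so a = g sinθ/(1+k) = 9.8 × sin27.1° / 1.5 ≈ 2.98 m/s².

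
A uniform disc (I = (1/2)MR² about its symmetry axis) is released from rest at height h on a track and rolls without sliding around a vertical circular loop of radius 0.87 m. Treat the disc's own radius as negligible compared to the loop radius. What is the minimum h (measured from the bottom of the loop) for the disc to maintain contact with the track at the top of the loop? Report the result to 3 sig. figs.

For this body I = (1/2)MR², i.e. k = I/(MR²) = 0.5.
At the top of the loop, the minimum-contact condition is Mg = Mv_top²/r, so v_top² = gr.
With ω = v/R, the kinetic energy at speed v is ½(1+k)Mv² = (3/4)Mv².
Energy conservation from release (height h) to the top (height 2r): Mgh = Mg(2r) + (3/4)M·gr.
Thus h_min = 2r + (1+k)r/2 = r(2 + 1.5/2) = 0.87 × 2.75 ≈ 2.39 m.

h_min ≈ 2.39 m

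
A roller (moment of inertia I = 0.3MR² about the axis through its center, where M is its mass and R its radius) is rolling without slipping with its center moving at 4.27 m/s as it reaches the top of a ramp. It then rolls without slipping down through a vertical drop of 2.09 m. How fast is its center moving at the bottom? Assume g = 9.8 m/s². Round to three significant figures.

For this body I = 0.3MR², i.e. k = I/(MR²) = 0.3.
Since it rolls without slipping, ω = v/R and KE = ½Mv² + ½Iω² = ½(1+k)Mv² = (13/20)Mv².
Energy conservation: (13/20)Mv₀² + Mgh = (13/20)Mv², so v² = v₀² + 2gh/(1+k).
v = √(4.27² + 2×9.8×2.09/1.3) = √49.74 ≈ 7.05 m/s.

v ≈ 7.05 m/s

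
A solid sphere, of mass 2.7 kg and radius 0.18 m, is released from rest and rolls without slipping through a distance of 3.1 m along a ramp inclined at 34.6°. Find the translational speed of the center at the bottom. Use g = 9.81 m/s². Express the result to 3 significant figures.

v ≈ 4.97 m/s

With I = (2/5)MR², the ratio k = I/(MR²) is 0.4.
Since it rolls without slipping, ω = v/R and KE = ½Mv² + ½Iω² = ½(1+k)Mv² = (7/10)Mv².
The vertical drop is h = L sinθ = 3.1 × sin34.6° = 1.76 m.
Energy conservation: Mgh = (7/10)Mv², so v = √(2gh/(1+k)) = √(2 × 9.81 × 1.76 / 1.4) ≈ 4.97 m/s.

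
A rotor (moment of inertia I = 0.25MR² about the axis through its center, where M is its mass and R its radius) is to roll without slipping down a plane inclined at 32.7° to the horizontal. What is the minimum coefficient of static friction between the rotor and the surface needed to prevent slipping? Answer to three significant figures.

With I = 0.25MR², the ratio k = I/(MR²) is 0.25.
Along the incline Mg sinθ − f = Ma, and torque about the center fR = Iα = kMR²(a/R) gives f = kMa.
These give a = g sinθ/(1+k) and the required friction f = kMg sinθ/(1+k).
With N = Mg cosθ, the no-slip condition f ≤ μN gives μ_min = f/N = k tanθ/(1+k).
μ_min = 0.25 × tan32.7° / 1.25 ≈ 0.128.

μ_min ≈ 0.128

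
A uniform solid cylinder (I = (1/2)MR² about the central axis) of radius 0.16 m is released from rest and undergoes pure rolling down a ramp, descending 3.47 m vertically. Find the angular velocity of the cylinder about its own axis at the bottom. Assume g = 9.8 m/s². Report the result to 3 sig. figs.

For this body I = (1/2)MR², i.e. k = I/(MR²) = 0.5.
Since it rolls without slipping, ω = v/R and KE = ½Mv² + ½Iω² = ½(1+k)Mv² = (3/4)Mv².
Energy conservation Mgh = ½(1+k)Mv² gives v = √(2gh/(1+k)) = √(2 × 9.8 × 3.47 / 1.5) = 6.734 m/s.
The angular speed follows from ω = v/R = 6.734/0.16 ≈ 42.1 rad/s.

ω ≈ 42.1 rad/s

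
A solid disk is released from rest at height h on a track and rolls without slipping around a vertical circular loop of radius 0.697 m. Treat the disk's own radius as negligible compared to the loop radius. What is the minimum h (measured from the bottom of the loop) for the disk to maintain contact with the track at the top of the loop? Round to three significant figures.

h_min ≈ 1.92 m

The moment of inertia is (1/2)MR², giving k ≡ I/(MR²) = 0.5.
At the top, contact is just lost when gravity alone supplies the centripetal force: Mg = Mv_top²/r, i.e. v_top² = gr.
With ω = v/R, the kinetic energy at speed v is ½(1+k)Mv² = (3/4)Mv².
Energy conservation from release (height h) to the top (height 2r): Mgh = Mg(2r) + (3/4)M·gr.
Thus h_min = 2r + (1+k)r/2 = r(2 + 1.5/2) = 0.697 × 2.75 ≈ 1.92 m.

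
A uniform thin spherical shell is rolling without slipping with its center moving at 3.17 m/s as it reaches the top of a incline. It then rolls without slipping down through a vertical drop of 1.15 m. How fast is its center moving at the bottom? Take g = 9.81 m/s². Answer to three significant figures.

With I = (2/3)MR², the ratio k = I/(MR²) is 2/3.
The rolling condition ω = v/R makes the rotational term ½I(v/R)² = ½kMv², so KE_total = ½(1+k)Mv² = (5/6)Mv².
Conserving energy between top and bottom: (5/6)Mv² = (5/6)Mv₀² + Mgh, hence v² = v₀² + 2gh/(1+k).
v = √(3.17² + 2×9.81×1.15/1.667) = √23.59 ≈ 4.86 m/s.

v ≈ 4.86 m/s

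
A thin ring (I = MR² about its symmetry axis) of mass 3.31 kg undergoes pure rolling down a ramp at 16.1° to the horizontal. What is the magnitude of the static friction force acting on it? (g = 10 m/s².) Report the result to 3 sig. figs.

f ≈ 4.59 N

For this body I = MR², i.e. k = I/(MR²) = 1.
Translational: Mg sinθ − f = Ma. Rotational about the CM: fR = Iα = kMRa, so f = kMa.
Combining, a = g sinθ/(1+k) and f = kMa = kMg sinθ/(1+k).
f = 1 × 3.31 × 10 × sin16.1° / 2 ≈ 4.59 N.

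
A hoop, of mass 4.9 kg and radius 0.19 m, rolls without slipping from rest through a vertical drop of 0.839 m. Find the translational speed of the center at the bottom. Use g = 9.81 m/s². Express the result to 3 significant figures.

Here I = MR², so the shape factor k = I/(MR²) = 1.
Rolling without slipping gives ω = v/R, so the total kinetic energy is ½Mv² + ½Iω² = ½(1+k)Mv² = Mv².
Setting Mgh = Mv² gives v = √(2gh/(1+k)) = √(2·9.81·0.839/2) ≈ 2.87 m/s.

v ≈ 2.87 m/s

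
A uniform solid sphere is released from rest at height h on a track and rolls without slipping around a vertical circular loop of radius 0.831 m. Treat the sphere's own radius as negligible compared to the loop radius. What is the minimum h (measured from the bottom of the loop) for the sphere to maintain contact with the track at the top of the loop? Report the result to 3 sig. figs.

h_min ≈ 2.24 m

Here I = (2/5)MR², so the shape factor k = I/(MR²) = 0.4.
At the top of the loop, the minimum-contact condition is Mg = Mv_top²/r, so v_top² = gr.
With ω = v/R, the kinetic energy at speed v is ½(1+k)Mv² = (7/10)Mv².
Energy conservation from release (height h) to the top (height 2r): Mgh = Mg(2r) + (7/10)M·gr.
Thus h_min = 2r + (1+k)r/2 = r(2 + 1.4/2) = 0.831 × 2.7 ≈ 2.24 m.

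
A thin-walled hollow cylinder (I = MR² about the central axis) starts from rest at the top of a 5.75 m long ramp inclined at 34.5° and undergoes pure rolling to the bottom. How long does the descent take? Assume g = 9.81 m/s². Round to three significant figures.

The moment of inertia is MR², giving k ≡ I/(MR²) = 1.
Newton's second law down the slope: Mg sinθ − f = Ma. The torque equation fR = Iα (with α = a/R) gives f = kMa.
Hence a = g sinθ/(1+k) = 9.81×sin34.5°/2 = 2.778 m/s².
With constant a from rest, t = √(2L/a) = √(2·5.75/2.778) ≈ 2.03 s.

t ≈ 2.03 s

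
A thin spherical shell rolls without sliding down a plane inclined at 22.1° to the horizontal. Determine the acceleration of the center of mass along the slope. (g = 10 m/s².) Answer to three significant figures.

For this body I = (2/3)MR², i.e. k = I/(MR²) = 2/3.
Newton's second law down the slope: Mg sinθ − f = Ma. The torque equation fR = Iα (with α = a/R) gives f = kMa.
Eliminating f: Mg sinθ = (1+k)Ma, so a = g sinθ/(1+k) = 10 × sin22.1° / 1.667 ≈ 2.26 m/s².

a ≈ 2.26 m/s²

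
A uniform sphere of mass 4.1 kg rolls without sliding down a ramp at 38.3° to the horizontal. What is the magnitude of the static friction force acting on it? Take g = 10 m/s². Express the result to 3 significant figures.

The moment of inertia is (2/5)MR², giving k ≡ I/(MR²) = 0.4.
Along the incline Mg sinθ − f = Ma, and torque about the center fR = Iα = kMR²(a/R) gives f = kMa.
Combining, a = g sinθ/(1+k) and f = kMa = kMg sinθ/(1+k).
f = 0.4 × 4.1 × 10 × sin38.3° / 1.4 ≈ 7.26 N.

f ≈ 7.26 N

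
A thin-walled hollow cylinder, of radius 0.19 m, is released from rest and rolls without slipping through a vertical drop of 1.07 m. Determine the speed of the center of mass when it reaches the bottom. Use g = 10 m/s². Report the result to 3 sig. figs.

v ≈ 3.27 m/s

For this body I = MR², i.e. k = I/(MR²) = 1.
Since it rolls without slipping, ω = v/R and KE = ½Mv² + ½Iω² = ½(1+k)Mv² = Mv².
Setting Mgh = Mv² gives v = √(2gh/(1+k)) = √(2·10·1.07/2) ≈ 3.27 m/s.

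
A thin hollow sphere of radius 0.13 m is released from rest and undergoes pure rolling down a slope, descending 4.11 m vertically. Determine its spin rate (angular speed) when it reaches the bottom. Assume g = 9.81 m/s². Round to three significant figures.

ω ≈ 53.5 rad/s

With I = (2/3)MR², the ratio k = I/(MR²) is 2/3.
Rolling without slipping gives ω = v/R, so the total kinetic energy is ½Mv² + ½Iω² = ½(1+k)Mv² = (5/6)Mv².
Energy conservation Mgh = ½(1+k)Mv² gives v = √(2gh/(1+k)) = √(2 × 9.81 × 4.11 / 1.667) = 6.956 m/s.
The angular speed follows from ω = v/R = 6.956/0.13 ≈ 53.5 rad/s.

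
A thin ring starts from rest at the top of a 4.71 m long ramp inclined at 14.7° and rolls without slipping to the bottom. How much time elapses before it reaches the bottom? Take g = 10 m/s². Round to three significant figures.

With I = MR², the ratio k = I/(MR²) is 1.
Along the incline Mg sinθ − f = Ma, and torque about the center fR = Iα = kMR²(a/R) gives f = kMa.
Hence a = g sinθ/(1+k) = 10×sin14.7°/2 = 1.269 m/s².
With constant a from rest, t = √(2L/a) = √(2·4.71/1.269) ≈ 2.72 s.

t ≈ 2.72 s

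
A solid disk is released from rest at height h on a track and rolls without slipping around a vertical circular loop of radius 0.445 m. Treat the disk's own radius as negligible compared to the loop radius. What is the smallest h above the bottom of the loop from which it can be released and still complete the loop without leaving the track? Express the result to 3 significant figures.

Here I = (1/2)MR², so the shape factor k = I/(MR²) = 0.5.
At the top of the loop, the minimum-contact condition is Mg = Mv_top²/r, so v_top² = gr.
With ω = v/R, the kinetic energy at speed v is ½(1+k)Mv² = (3/4)Mv².
Energy conservation from release (height h) to the top (height 2r): Mgh = Mg(2r) + (3/4)M·gr.
Thus h_min = 2r + (1+k)r/2 = r(2 + 1.5/2) = 0.445 × 2.75 ≈ 1.22 m.

h_min ≈ 1.22 m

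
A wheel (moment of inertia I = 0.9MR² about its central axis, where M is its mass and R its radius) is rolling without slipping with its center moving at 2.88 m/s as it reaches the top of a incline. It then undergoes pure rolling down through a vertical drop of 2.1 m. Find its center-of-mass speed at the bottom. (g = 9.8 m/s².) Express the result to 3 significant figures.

v ≈ 5.47 m/s

The moment of inertia is 0.9MR², giving k ≡ I/(MR²) = 0.9.
Rolling without slipping gives ω = v/R, so the total kinetic energy is ½Mv² + ½Iω² = ½(1+k)Mv² = (19/20)Mv².
Conserving energy between top and bottom: (19/20)Mv² = (19/20)Mv₀² + Mgh, hence v² = v₀² + 2gh/(1+k).
v = √(2.88² + 2×9.8×2.1/1.9) = √29.96 ≈ 5.47 m/s.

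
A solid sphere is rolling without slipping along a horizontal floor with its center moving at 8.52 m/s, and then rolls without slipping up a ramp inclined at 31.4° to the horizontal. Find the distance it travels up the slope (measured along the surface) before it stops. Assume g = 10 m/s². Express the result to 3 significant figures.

The moment of inertia is (2/5)MR², giving k ≡ I/(MR²) = 0.4.
Rolling without slipping gives ω = v/R, so the total kinetic energy is ½Mv² + ½Iω² = ½(1+k)Mv² = (7/10)Mv².
Setting this equal to Mgh gives the vertical rise h = (1+k)v₀²/(2g) = 1.4×8.52²/(2×10) = 5.081 m.
Along the incline, d = h/sinθ = 5.081/sin31.4° ≈ 9.75 m.

d ≈ 9.75 m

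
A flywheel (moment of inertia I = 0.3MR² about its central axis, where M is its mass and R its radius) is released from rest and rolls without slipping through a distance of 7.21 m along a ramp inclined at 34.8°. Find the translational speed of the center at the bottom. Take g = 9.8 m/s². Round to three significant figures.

Here I = 0.3MR², so the shape factor k = I/(MR²) = 0.3.
Rolling without slipping gives ω = v/R, so the total kinetic energy is ½Mv² + ½Iω² = ½(1+k)Mv² = (13/20)Mv².
The vertical drop is h = L sinθ = 7.21 × sin34.8° = 4.115 m.
Setting Mgh = (13/20)Mv² gives v = √(2gh/(1+k)) = √(2·9.8·4.115/1.3) ≈ 7.88 m/s.

v ≈ 7.88 m/s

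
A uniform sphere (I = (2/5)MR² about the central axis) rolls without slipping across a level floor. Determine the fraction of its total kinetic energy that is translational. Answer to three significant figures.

fraction ≈ 0.714

With I = (2/5)MR², the ratio k = I/(MR²) is 0.4.
Since ω = v/R, the translational part is ½Mv² and the rotational part is ½I(v/R)² = ½kMv²; the total is ½(1+k)Mv².
The translational fraction is therefore 1/(1+k) = 1/1.4 ≈ 0.714.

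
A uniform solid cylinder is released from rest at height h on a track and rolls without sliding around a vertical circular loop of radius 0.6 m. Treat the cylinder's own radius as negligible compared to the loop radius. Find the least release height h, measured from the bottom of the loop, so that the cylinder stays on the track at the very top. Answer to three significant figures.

h_min ≈ 1.65 m

The moment of inertia is (1/2)MR², giving k ≡ I/(MR²) = 0.5.
At the top of the loop, the minimum-contact condition is Mg = Mv_top²/r, so v_top² = gr.
With ω = v/R, the kinetic energy at speed v is ½(1+k)Mv² = (3/4)Mv².
Energy conservation from release (height h) to the top (height 2r): Mgh = Mg(2r) + (3/4)M·gr.
Thus h_min = 2r + (1+k)r/2 = r(2 + 1.5/2) = 0.6 × 2.75 ≈ 1.65 m.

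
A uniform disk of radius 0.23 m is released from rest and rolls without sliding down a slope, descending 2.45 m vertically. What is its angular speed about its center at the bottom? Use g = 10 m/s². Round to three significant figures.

The moment of inertia is (1/2)MR², giving k ≡ I/(MR²) = 0.5.
Pure rolling means v = ωR; then KE = ½Mv² + ½I(v/R)² = ½(1+k)Mv² = (3/4)Mv².
Energy conservation Mgh = ½(1+k)Mv² gives v = √(2gh/(1+k)) = √(2 × 10 × 2.45 / 1.5) = 5.715 m/s.
The angular speed follows from ω = v/R = 5.715/0.23 ≈ 24.8 rad/s.

ω ≈ 24.8 rad/s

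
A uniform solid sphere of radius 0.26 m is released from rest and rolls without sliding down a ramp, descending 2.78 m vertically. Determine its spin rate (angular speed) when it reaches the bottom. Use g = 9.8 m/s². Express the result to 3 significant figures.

The moment of inertia is (2/5)MR², giving k ≡ I/(MR²) = 0.4.
The rolling condition ω = v/R makes the rotational term ½I(v/R)² = ½kMv², so KE_total = ½(1+k)Mv² = (7/10)Mv².
Energy conservation Mgh = ½(1+k)Mv² gives v = √(2gh/(1+k)) = √(2 × 9.8 × 2.78 / 1.4) = 6.239 m/s.
The angular speed follows from ω = v/R = 6.239/0.26 ≈ 24.0 rad/s.

ω ≈ 24.0 rad/s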